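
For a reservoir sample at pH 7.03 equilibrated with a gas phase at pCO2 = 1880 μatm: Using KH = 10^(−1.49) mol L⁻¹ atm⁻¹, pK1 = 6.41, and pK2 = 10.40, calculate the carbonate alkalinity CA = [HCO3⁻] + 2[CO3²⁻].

[CO2*] = KH · pCO2 = 10^(−1.49) × 1880×10^-6 = 6.084×10^-5 mol/L
α₀ = 1/(1 + K1/[H⁺] + K1K2/[H⁺]²) = 1/(1 + 10^+0.62 + 10^-2.75) = 0.1934
DIC = [CO2*]/α₀ = 6.084×10^-5 / 0.1934 = 0.3145 mmol/L
CA = (α₁ + 2α₂)·DIC = (0.8063 + 2×0.0003439) × 0.3145 = 0.254 mmol/L

CA = 0.254 mmol/L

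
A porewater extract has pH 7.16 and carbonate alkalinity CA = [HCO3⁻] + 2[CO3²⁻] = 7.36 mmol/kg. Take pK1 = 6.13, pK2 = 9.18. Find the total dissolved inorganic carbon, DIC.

DIC = 7.97 mmol/kg

CA = [HCO3⁻] + 2[CO3²⁻] = (α₁ + 2α₂)·DIC
At pH 7.16: [H⁺]/K1 = 10^-1.03 = 0.093325, K2/[H⁺] = 10^-2.02 = 0.0095499
α₁ = 1/(1 + 0.093325 + 0.0095499) = 1/1.1029 = 0.9067; α₂ = α₁·K2/[H⁺] = 0.008659
α₁ + 2α₂ = 0.9240
DIC = CA / (α₁ + 2α₂) = 7.36 / 0.9240 = 7.97 mmol/kg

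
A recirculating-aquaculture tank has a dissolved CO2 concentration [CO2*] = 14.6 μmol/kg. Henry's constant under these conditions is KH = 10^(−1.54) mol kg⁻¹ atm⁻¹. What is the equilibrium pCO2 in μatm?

KH = 10^(−1.54) = 2.884×10^-2 mol kg⁻¹ atm⁻¹
pCO2 = [CO2*]/KH = 14.6×10^-6 / 2.884×10^-2 = 5.06×10^-4 atm = 506 μatm

pCO2 = 506 μatm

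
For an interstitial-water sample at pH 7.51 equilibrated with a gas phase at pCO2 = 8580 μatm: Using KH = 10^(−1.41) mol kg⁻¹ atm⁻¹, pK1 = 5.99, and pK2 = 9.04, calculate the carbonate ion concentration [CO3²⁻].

[CO3²⁻] = 0.326 mmol/kg

[CO2*] = KH · pCO2 = 10^(−1.41) × 8580×10^-6 = 3.338×10^-4 mol/kg
α₀ = 1/(1 + K1/[H⁺] + K1K2/[H⁺]²) = 1/(1 + 10^+1.52 + 10^-0.01) = 0.02850
DIC = [CO2*]/α₀ = 3.338×10^-4 / 0.02850 = 11.71 mmol/kg
[CO3²⁻] = α₂·DIC; α₂ = 0.02785, so [CO3²⁻] = 0.02785 × 11.71 = 0.326 mmol/kg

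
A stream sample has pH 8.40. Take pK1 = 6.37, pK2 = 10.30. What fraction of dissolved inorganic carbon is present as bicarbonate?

α₁ = 1 / (1 + [H⁺]/K1 + K2/[H⁺]) = 1 / (1 + 10^-2.03 + 10^-1.90)
   = 1 / (1 + 0.0093325 + 0.012589) = 1/1.0219 = 0.9785

α₁ = 0.979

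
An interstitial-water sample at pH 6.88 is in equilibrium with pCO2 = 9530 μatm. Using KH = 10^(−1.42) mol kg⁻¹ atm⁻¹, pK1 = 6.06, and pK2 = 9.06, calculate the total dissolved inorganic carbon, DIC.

DIC = 2.77 mmol/kg

[CO2*] = KH · pCO2 = 10^(−1.42) × 9530×10^-6 = 3.623×10^-4 mol/kg
α₀ = 1/(1 + K1/[H⁺] + K1K2/[H⁺]²) = 1/(1 + 10^+0.82 + 10^-1.36) = 0.1307
DIC = [CO2*]/α₀ = 3.623×10^-4 / 0.1307 = 2.77 mmol/kg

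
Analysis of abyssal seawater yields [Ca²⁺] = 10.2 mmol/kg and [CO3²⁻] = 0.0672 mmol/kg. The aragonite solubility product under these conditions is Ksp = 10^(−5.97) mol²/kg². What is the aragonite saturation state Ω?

Ksp = 10^(−5.97) = 1.072×10^-6
Ω = [Ca²⁺][CO3²⁻]/Ksp = (10.2×10^-3)(0.0672×10^-3) / 1.072×10^-6 = 0.640

Ω = 0.640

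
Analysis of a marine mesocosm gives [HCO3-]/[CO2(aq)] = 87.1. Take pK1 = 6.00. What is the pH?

pH = 7.94

From K1 = [H⁺][HCO3-]/[CO2(aq)]:  pH = pK1 + log₁₀([HCO3-]/[CO2(aq)])
log₁₀(87.1) = +1.940
pH = 6.00 + (+1.940) = 7.94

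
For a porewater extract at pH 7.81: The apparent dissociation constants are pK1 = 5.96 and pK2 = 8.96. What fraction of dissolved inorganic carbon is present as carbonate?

α₂ = 0.0653

α₂ = 1 / (1 + [H⁺]/K2 + [H⁺]²/(K1K2)) = 1 / (1 + 10^+1.15 + 10^-0.70)
   = 1 / (1 + 14.125 + 0.19953) = 1/15.325 = 0.06525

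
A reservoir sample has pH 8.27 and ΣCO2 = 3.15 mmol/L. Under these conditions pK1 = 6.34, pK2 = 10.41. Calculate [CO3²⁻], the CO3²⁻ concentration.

[CO3²⁻] = 0.0224 mmol/L

α₂ = 1 / (1 + [H⁺]/K2 + [H⁺]²/(K1K2)) = 1 / (1 + 10^+2.14 + 10^+0.21)
   = 1 / (1 + 138.04 + 1.6218) = 1/140.66 = 0.007109
[CO3²⁻] = α₂ × DIC = 0.007109 × 3.15 = 0.0224 mmol/L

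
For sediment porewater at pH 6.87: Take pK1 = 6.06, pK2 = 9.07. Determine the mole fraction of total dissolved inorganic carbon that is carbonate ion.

α₂ = 1 / (1 + [H⁺]/K2 + [H⁺]²/(K1K2)) = 1 / (1 + 10^+2.20 + 10^+1.39)
   = 1 / (1 + 158.49 + 24.547) = 1/184.04 = 0.005434

α₂ = 0.00543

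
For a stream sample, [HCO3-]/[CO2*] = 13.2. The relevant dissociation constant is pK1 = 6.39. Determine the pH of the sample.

pH = 7.51

From K1 = [H⁺][HCO3-]/[CO2*]:  pH = pK1 + log₁₀([HCO3-]/[CO2*])
log₁₀(13.2) = +1.121
pH = 6.39 + (+1.121) = 7.51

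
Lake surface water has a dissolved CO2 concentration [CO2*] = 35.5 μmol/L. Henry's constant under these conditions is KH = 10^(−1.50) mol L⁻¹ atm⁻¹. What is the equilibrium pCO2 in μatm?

KH = 10^(−1.50) = 3.162×10^-2 mol L⁻¹ atm⁻¹
pCO2 = [CO2*]/KH = 35.5×10^-6 / 3.162×10^-2 = 1.12×10^-3 atm = 1120 μatm

pCO2 = 1120 μatm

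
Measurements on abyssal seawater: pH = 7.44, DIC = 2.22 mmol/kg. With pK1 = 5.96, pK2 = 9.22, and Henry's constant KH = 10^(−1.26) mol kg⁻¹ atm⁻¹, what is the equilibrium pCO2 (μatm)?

pCO2 = 1270 μatm

α₀ = 1 / (1 + K1/[H⁺] + K1K2/[H⁺]²) = 1 / (1 + 10^+1.48 + 10^-0.30)
   = 1 / (1 + 30.200 + 0.50119) = 1/31.701 = 0.03155
[CO2*] = α₀ × DIC = 0.03155 × 2.22 = 0.07003 mmol/kg
pCO2 = [CO2*]/KH = 7.003×10^-5 / 5.495×10^-2 = 1270 μatm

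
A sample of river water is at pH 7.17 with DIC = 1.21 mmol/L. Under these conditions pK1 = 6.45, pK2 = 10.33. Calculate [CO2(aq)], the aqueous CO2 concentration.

α₀ = 1 / (1 + K1/[H⁺] + K1K2/[H⁺]²) = 1 / (1 + 10^+0.72 + 10^-2.44)
   = 1 / (1 + 5.2481 + 0.0036308) = 1/6.2517 = 0.1600
[CO2*] = α₀ × DIC = 0.1600 × 1.21 = 0.194 mmol/L

[CO2*] = 0.194 mmol/L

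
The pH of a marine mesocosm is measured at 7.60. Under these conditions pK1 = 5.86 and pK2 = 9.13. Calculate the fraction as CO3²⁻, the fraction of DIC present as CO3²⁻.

α₂ = 1 / (1 + [H⁺]/K2 + [H⁺]²/(K1K2)) = 1 / (1 + 10^+1.53 + 10^-0.21)
   = 1 / (1 + 33.884 + 0.61660) = 1/35.501 = 0.02817

α₂ = 0.0282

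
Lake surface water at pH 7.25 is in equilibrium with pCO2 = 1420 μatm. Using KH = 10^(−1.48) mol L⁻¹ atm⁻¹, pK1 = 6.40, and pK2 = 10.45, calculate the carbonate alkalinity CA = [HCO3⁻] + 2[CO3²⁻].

[CO2*] = KH · pCO2 = 10^(−1.48) × 1420×10^-6 = 4.702×10^-5 mol/L
α₀ = 1/(1 + K1/[H⁺] + K1K2/[H⁺]²) = 1/(1 + 10^+0.85 + 10^-2.35) = 0.1237
DIC = [CO2*]/α₀ = 4.702×10^-5 / 0.1237 = 0.3801 mmol/L
CA = (α₁ + 2α₂)·DIC = (0.8757 + 2×0.0005526) × 0.3801 = 0.333 mmol/L

CA = 0.333 mmol/L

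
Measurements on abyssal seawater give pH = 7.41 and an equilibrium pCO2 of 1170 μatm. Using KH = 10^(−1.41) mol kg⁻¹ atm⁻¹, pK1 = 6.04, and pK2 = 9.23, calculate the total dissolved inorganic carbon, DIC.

DIC = 1.13 mmol/kg

[CO2*] = KH · pCO2 = 10^(−1.41) × 1170×10^-6 = 4.552×10^-5 mol/kg
α₀ = 1/(1 + K1/[H⁺] + K1K2/[H⁺]²) = 1/(1 + 10^+1.37 + 10^-0.45) = 0.04033
DIC = [CO2*]/α₀ = 4.552×10^-5 / 0.04033 = 1.13 mmol/kg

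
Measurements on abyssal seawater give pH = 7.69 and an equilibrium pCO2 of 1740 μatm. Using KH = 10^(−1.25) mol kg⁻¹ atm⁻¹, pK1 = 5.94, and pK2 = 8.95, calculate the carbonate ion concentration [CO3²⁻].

[CO2*] = KH · pCO2 = 10^(−1.25) × 1740×10^-6 = 9.785×10^-5 mol/kg
α₀ = 1/(1 + K1/[H⁺] + K1K2/[H⁺]²) = 1/(1 + 10^+1.75 + 10^+0.49) = 0.01658
DIC = [CO2*]/α₀ = 9.785×10^-5 / 0.01658 = 5.903 mmol/kg
[CO3²⁻] = α₂·DIC; α₂ = 0.05123, so [CO3²⁻] = 0.05123 × 5.903 = 0.302 mmol/kg

[CO3²⁻] = 0.302 mmol/kg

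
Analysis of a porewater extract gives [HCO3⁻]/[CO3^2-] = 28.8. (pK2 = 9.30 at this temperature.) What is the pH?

From K2 = [H⁺][CO3^2-]/[HCO3⁻]:  pH = pK2 − log₁₀([HCO3⁻]/[CO3^2-])
log₁₀(28.8) = +1.459
pH = 9.30 − (+1.459) = 7.84

pH = 7.84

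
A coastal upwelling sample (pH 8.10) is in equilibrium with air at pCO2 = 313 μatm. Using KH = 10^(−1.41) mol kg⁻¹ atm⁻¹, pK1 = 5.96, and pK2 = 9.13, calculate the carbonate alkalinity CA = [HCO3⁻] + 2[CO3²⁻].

CA = 1.99 mmol/kg

[CO2*] = KH · pCO2 = 10^(−1.41) × 313×10^-6 = 1.218×10^-5 mol/kg
α₀ = 1/(1 + K1/[H⁺] + K1K2/[H⁺]²) = 1/(1 + 10^+2.14 + 10^+1.11) = 0.006582
DIC = [CO2*]/α₀ = 1.218×10^-5 / 0.006582 = 1.850 mmol/kg
CA = (α₁ + 2α₂)·DIC = (0.9086 + 2×0.08480) × 1.850 = 1.99 mmol/kg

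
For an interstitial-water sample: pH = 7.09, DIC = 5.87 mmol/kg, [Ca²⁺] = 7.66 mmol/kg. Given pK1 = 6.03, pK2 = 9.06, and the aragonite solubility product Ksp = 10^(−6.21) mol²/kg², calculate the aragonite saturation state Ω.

Ω = 0.712

α₂ = 1 / (1 + [H⁺]/K2 + [H⁺]²/(K1K2)) = 1 / (1 + 10^+1.97 + 10^+0.91)
   = 1 / (1 + 93.325 + 8.1283) = 1/102.45 = 0.009761
[CO3²⁻] = α₂ × DIC = 0.009761 × 5.87 = 0.05729 mmol/kg
Ksp = 10^(−6.21) = 6.166×10^-7
Ω = [Ca²⁺][CO3²⁻]/Ksp = (7.66×10^-3)(5.729×10^-5) / 6.166×10^-7 = 0.712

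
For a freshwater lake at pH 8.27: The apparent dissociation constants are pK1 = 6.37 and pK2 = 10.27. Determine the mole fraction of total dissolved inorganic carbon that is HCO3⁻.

α₁ = 0.978

α₁ = 1 / (1 + [H⁺]/K1 + K2/[H⁺]) = 1 / (1 + 10^-1.90 + 10^-2.00)
   = 1 / (1 + 0.012589 + 0.010000) = 1/1.0226 = 0.9779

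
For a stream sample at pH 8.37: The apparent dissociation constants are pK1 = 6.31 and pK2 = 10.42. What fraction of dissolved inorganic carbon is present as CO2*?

α₀ = 1 / (1 + K1/[H⁺] + K1K2/[H⁺]²) = 1 / (1 + 10^+2.06 + 10^+0.01)
   = 1 / (1 + 114.82 + 1.0233) = 1/116.84 = 0.008559

α₀ = 0.00856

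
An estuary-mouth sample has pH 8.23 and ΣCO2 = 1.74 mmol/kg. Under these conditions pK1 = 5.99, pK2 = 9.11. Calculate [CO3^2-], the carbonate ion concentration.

[CO3²⁻] = 0.202 mmol/kg

α₂ = 1 / (1 + [H⁺]/K2 + [H⁺]²/(K1K2)) = 1 / (1 + 10^+0.88 + 10^-1.36)
   = 1 / (1 + 7.5858 + 0.043652) = 1/8.6294 = 0.1159
[CO3²⁻] = α₂ × DIC = 0.1159 × 1.74 = 0.202 mmol/kg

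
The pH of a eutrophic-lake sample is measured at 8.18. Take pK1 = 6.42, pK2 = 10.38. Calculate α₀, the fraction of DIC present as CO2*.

α₀ = 1 / (1 + K1/[H⁺] + K1K2/[H⁺]²) = 1 / (1 + 10^+1.76 + 10^-0.44)
   = 1 / (1 + 57.544 + 0.36308) = 1/58.907 = 0.01698

α₀ = 0.0170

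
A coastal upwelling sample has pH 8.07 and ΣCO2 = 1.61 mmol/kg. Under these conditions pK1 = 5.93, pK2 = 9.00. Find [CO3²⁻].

[CO3²⁻] = 0.168 mmol/kg

α₂ = 1 / (1 + [H⁺]/K2 + [H⁺]²/(K1K2)) = 1 / (1 + 10^+0.93 + 10^-1.21)
   = 1 / (1 + 8.5114 + 0.061660) = 1/9.5730 = 0.1045
[CO3²⁻] = α₂ × DIC = 0.1045 × 1.61 = 0.168 mmol/kg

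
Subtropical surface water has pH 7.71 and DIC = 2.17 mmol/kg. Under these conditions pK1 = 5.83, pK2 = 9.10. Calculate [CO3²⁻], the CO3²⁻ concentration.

α₂ = 1 / (1 + [H⁺]/K2 + [H⁺]²/(K1K2)) = 1 / (1 + 10^+1.39 + 10^-0.49)
   = 1 / (1 + 24.547 + 0.32359) = 1/25.871 = 0.03865
[CO3²⁻] = α₂ × DIC = 0.03865 × 2.17 = 0.0839 mmol/kg

[CO3²⁻] = 0.0839 mmol/kg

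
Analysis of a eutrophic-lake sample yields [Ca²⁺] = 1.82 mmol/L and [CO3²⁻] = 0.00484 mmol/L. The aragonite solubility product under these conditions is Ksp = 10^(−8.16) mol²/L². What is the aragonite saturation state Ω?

Ksp = 10^(−8.16) = 6.918×10^-9
Ω = [Ca²⁺][CO3²⁻]/Ksp = (1.82×10^-3)(0.00484×10^-3) / 6.918×10^-9 = 1.27

Ω = 1.27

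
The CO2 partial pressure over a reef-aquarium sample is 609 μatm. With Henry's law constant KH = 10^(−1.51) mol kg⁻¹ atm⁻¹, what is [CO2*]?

[CO2*] = 18.8 μmol/kg

KH = 10^(−1.51) = 3.090×10^-2 mol kg⁻¹ atm⁻¹
[CO2*] = KH · pCO2 = 3.090×10^-2 × 609×10^-6 atm = 1.88×10^-5 mol/kg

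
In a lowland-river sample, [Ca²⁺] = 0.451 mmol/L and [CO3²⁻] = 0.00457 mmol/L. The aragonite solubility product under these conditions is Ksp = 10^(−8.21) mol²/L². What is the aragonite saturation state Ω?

Ksp = 10^(−8.21) = 6.166×10^-9
Ω = [Ca²⁺][CO3²⁻]/Ksp = (0.451×10^-3)(0.00457×10^-3) / 6.166×10^-9 = 0.334

Ω = 0.334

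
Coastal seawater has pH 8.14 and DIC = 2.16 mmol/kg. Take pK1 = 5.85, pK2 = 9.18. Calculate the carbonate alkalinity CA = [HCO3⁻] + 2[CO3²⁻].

CA = 2.33 mmol/kg

CA = [HCO3⁻] + 2[CO3²⁻] = (α₁ + 2α₂)·DIC
At pH 8.14: [H⁺]/K1 = 10^-2.29 = 0.0051286, K2/[H⁺] = 10^-1.04 = 0.091201
α₁ = 1/(1 + 0.0051286 + 0.091201) = 1/1.0963 = 0.9121; α₂ = α₁·K2/[H⁺] = 0.08319
α₁ + 2α₂ = 1.0785
CA = 1.0785 × 2.16 = 2.33 mmol/kg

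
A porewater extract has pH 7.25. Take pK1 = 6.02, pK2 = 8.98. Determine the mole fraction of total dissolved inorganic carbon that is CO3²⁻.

α₂ = 0.0173

α₂ = 1 / (1 + [H⁺]/K2 + [H⁺]²/(K1K2)) = 1 / (1 + 10^+1.73 + 10^+0.50)
   = 1 / (1 + 53.703 + 3.1623) = 1/57.865 = 0.01728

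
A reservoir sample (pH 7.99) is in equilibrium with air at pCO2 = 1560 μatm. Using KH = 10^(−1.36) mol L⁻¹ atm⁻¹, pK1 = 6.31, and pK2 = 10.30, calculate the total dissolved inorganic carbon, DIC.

[CO2*] = KH · pCO2 = 10^(−1.36) × 1560×10^-6 = 6.810×10^-5 mol/L
α₀ = 1/(1 + K1/[H⁺] + K1K2/[H⁺]²) = 1/(1 + 10^+1.68 + 10^-0.63) = 0.02037
DIC = [CO2*]/α₀ = 6.810×10^-5 / 0.02037 = 3.34 mmol/L

DIC = 3.34 mmol/L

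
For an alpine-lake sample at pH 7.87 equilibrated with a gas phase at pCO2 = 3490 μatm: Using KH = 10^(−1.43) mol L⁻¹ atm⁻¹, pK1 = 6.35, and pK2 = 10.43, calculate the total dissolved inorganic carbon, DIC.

DIC = 4.44 mmol/L

[CO2*] = KH · pCO2 = 10^(−1.43) × 3490×10^-6 = 1.297×10^-4 mol/L
α₀ = 1/(1 + K1/[H⁺] + K1K2/[H⁺]²) = 1/(1 + 10^+1.52 + 10^-1.04) = 0.02924
DIC = [CO2*]/α₀ = 1.297×10^-4 / 0.02924 = 4.44 mmol/L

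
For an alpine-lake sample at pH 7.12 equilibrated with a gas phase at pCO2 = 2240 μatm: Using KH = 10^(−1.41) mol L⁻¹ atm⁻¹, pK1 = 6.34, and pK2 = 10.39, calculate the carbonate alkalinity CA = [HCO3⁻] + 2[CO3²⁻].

[CO2*] = KH · pCO2 = 10^(−1.41) × 2240×10^-6 = 8.715×10^-5 mol/L
α₀ = 1/(1 + K1/[H⁺] + K1K2/[H⁺]²) = 1/(1 + 10^+0.78 + 10^-2.49) = 0.1423
DIC = [CO2*]/α₀ = 8.715×10^-5 / 0.1423 = 0.6125 mmol/L
CA = (α₁ + 2α₂)·DIC = (0.8573 + 2×0.0004604) × 0.6125 = 0.526 mmol/L

CA = 0.526 mmol/L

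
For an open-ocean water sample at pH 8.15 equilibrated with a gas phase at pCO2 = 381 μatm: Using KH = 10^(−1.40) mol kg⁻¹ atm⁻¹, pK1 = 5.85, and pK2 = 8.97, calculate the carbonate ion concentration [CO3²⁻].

[CO3²⁻] = 0.458 mmol/kg

[CO2*] = KH · pCO2 = 10^(−1.40) × 381×10^-6 = 1.517×10^-5 mol/kg
α₀ = 1/(1 + K1/[H⁺] + K1K2/[H⁺]²) = 1/(1 + 10^+2.30 + 10^+1.48) = 0.004334
DIC = [CO2*]/α₀ = 1.517×10^-5 / 0.004334 = 3.500 mmol/kg
[CO3²⁻] = α₂·DIC; α₂ = 0.1309, so [CO3²⁻] = 0.1309 × 3.500 = 0.458 mmol/kg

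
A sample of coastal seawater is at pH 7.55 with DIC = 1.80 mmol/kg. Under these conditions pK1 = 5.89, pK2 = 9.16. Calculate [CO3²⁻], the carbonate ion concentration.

α₂ = 1 / (1 + [H⁺]/K2 + [H⁺]²/(K1K2)) = 1 / (1 + 10^+1.61 + 10^-0.05)
   = 1 / (1 + 40.738 + 0.89125) = 1/42.629 = 0.02346
[CO3²⁻] = α₂ × DIC = 0.02346 × 1.80 = 0.0422 mmol/kg

[CO3²⁻] = 0.0422 mmol/kg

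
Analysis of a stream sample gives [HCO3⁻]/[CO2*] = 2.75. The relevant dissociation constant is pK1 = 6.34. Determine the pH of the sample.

From K1 = [H⁺][HCO3⁻]/[CO2*]:  pH = pK1 + log₁₀([HCO3⁻]/[CO2*])
log₁₀(2.75) = +0.439
pH = 6.34 + (+0.439) = 6.78

pH = 6.78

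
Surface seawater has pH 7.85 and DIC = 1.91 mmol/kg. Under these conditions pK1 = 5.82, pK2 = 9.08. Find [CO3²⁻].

[CO3²⁻] = 0.105 mmol/kg

α₂ = 1 / (1 + [H⁺]/K2 + [H⁺]²/(K1K2)) = 1 / (1 + 10^+1.23 + 10^-0.80)
   = 1 / (1 + 16.982 + 0.15849) = 1/18.141 = 0.05512
[CO3²⁻] = α₂ × DIC = 0.05512 × 1.91 = 0.105 mmol/kg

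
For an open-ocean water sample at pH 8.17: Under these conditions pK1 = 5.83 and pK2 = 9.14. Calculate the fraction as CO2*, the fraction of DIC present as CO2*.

α₀ = 0.00411

α₀ = 1 / (1 + K1/[H⁺] + K1K2/[H⁺]²) = 1 / (1 + 10^+2.34 + 10^+1.37)
   = 1 / (1 + 218.78 + 23.442) = 1/243.22 = 0.004112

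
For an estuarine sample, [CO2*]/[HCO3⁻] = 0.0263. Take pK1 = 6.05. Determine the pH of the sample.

pH = 7.63

From K1 = [H⁺][HCO3⁻]/[CO2*]:  pH = pK1 − log₁₀([CO2*]/[HCO3⁻])
log₁₀(0.0263) = -1.580
pH = 6.05 − (-1.580) = 7.63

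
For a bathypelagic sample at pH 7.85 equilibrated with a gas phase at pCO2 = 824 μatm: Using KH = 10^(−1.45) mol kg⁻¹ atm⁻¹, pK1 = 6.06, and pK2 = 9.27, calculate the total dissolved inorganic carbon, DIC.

DIC = 1.90 mmol/kg

[CO2*] = KH · pCO2 = 10^(−1.45) × 824×10^-6 = 2.924×10^-5 mol/kg
α₀ = 1/(1 + K1/[H⁺] + K1K2/[H⁺]²) = 1/(1 + 10^+1.79 + 10^+0.37) = 0.01538
DIC = [CO2*]/α₀ = 2.924×10^-5 / 0.01538 = 1.90 mmol/kg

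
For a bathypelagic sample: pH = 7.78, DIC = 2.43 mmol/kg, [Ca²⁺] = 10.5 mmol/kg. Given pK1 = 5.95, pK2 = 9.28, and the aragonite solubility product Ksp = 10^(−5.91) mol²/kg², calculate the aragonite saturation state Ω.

Ω = 0.627

α₂ = 1 / (1 + [H⁺]/K2 + [H⁺]²/(K1K2)) = 1 / (1 + 10^+1.50 + 10^-0.33)
   = 1 / (1 + 31.623 + 0.46774) = 1/33.091 = 0.03022
[CO3²⁻] = α₂ × DIC = 0.03022 × 2.43 = 0.07343 mmol/kg
Ksp = 10^(−5.91) = 1.230×10^-6
Ω = [Ca²⁺][CO3²⁻]/Ksp = (10.5×10^-3)(7.343×10^-5) / 1.230×10^-6 = 0.627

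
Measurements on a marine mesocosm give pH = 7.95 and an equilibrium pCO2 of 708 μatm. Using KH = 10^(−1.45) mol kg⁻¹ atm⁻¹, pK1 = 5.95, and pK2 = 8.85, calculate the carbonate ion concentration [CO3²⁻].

[CO2*] = KH · pCO2 = 10^(−1.45) × 708×10^-6 = 2.512×10^-5 mol/kg
α₀ = 1/(1 + K1/[H⁺] + K1K2/[H⁺]²) = 1/(1 + 10^+2.00 + 10^+1.10) = 0.008804
DIC = [CO2*]/α₀ = 2.512×10^-5 / 0.008804 = 2.853 mmol/kg
[CO3²⁻] = α₂·DIC; α₂ = 0.1108, so [CO3²⁻] = 0.1108 × 2.853 = 0.316 mmol/kg

[CO3²⁻] = 0.316 mmol/kg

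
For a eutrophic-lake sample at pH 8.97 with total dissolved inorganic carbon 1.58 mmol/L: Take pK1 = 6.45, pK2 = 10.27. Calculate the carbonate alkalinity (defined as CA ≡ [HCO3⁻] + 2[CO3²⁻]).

CA = 1.65 mmol/L

CA = [HCO3⁻] + 2[CO3²⁻] = (α₁ + 2α₂)·DIC
At pH 8.97: [H⁺]/K1 = 10^-2.52 = 0.0030200, K2/[H⁺] = 10^-1.30 = 0.050119
α₁ = 1/(1 + 0.0030200 + 0.050119) = 1/1.0531 = 0.9495; α₂ = α₁·K2/[H⁺] = 0.04759
α₁ + 2α₂ = 1.0447
CA = 1.0447 × 1.58 = 1.65 mmol/L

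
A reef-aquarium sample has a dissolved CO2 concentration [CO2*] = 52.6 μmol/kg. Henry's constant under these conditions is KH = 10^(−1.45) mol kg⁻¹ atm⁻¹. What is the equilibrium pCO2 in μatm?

pCO2 = 1480 μatm

KH = 10^(−1.45) = 3.548×10^-2 mol kg⁻¹ atm⁻¹
pCO2 = [CO2*]/KH = 52.6×10^-6 / 3.548×10^-2 = 1.48×10^-3 atm = 1480 μatm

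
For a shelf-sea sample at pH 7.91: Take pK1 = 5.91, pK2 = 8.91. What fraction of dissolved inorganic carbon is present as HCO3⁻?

α₁ = 0.901

α₁ = 1 / (1 + [H⁺]/K1 + K2/[H⁺]) = 1 / (1 + 10^-2.00 + 10^-1.00)
   = 1 / (1 + 0.010000 + 0.10000) = 1/1.1100 = 0.9009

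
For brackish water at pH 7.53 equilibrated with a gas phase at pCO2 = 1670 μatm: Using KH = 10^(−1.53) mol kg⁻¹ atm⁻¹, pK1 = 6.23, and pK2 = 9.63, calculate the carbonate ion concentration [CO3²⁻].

[CO2*] = KH · pCO2 = 10^(−1.53) × 1670×10^-6 = 4.929×10^-5 mol/kg
α₀ = 1/(1 + K1/[H⁺] + K1K2/[H⁺]²) = 1/(1 + 10^+1.30 + 10^-0.80) = 0.04737
DIC = [CO2*]/α₀ = 4.929×10^-5 / 0.04737 = 1.040 mmol/kg
[CO3²⁻] = α₂·DIC; α₂ = 0.007507, so [CO3²⁻] = 0.007507 × 1.040 = 0.00781 mmol/kg = 7.81 μmol/kg

[CO3²⁻] = 7.81 μmol/kg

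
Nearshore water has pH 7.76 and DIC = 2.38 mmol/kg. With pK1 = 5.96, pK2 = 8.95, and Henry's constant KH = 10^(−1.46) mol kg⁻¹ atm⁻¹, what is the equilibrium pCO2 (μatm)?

pCO2 = 1010 μatm

α₀ = 1 / (1 + K1/[H⁺] + K1K2/[H⁺]²) = 1 / (1 + 10^+1.80 + 10^+0.61)
   = 1 / (1 + 63.096 + 4.0738) = 1/68.170 = 0.01467
[CO2*] = α₀ × DIC = 0.01467 × 2.38 = 0.03491 mmol/kg
pCO2 = [CO2*]/KH = 3.491×10^-5 / 3.467×10^-2 = 1010 μatm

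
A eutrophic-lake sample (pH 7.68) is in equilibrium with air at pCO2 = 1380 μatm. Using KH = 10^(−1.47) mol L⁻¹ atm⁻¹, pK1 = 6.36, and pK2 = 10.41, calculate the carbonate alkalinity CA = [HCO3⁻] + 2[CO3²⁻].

CA = 0.981 mmol/L

[CO2*] = KH · pCO2 = 10^(−1.47) × 1380×10^-6 = 4.676×10^-5 mol/L
α₀ = 1/(1 + K1/[H⁺] + K1K2/[H⁺]²) = 1/(1 + 10^+1.32 + 10^-1.41) = 0.04560
DIC = [CO2*]/α₀ = 4.676×10^-5 / 0.04560 = 1.026 mmol/L
CA = (α₁ + 2α₂)·DIC = (0.9526 + 2×0.001774) × 1.026 = 0.981 mmol/L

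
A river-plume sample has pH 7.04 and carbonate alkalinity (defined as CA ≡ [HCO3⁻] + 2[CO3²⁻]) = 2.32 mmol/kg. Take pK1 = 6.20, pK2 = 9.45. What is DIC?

CA = [HCO3⁻] + 2[CO3²⁻] = (α₁ + 2α₂)·DIC
At pH 7.04: [H⁺]/K1 = 10^-0.84 = 0.14454, K2/[H⁺] = 10^-2.41 = 0.0038905
α₁ = 1/(1 + 0.14454 + 0.0038905) = 1/1.1484 = 0.8708; α₂ = α₁·K2/[H⁺] = 0.003388
α₁ + 2α₂ = 0.8775
DIC = CA / (α₁ + 2α₂) = 2.32 / 0.8775 = 2.64 mmol/kg

DIC = 2.64 mmol/kg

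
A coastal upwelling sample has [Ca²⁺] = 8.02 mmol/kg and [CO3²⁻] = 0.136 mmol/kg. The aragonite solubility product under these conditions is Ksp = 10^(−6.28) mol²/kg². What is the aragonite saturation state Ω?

Ksp = 10^(−6.28) = 5.248×10^-7
Ω = [Ca²⁺][CO3²⁻]/Ksp = (8.02×10^-3)(0.136×10^-3) / 5.248×10^-7 = 2.08

Ω = 2.08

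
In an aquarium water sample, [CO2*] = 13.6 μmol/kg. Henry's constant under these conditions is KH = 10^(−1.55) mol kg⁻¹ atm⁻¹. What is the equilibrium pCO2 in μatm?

KH = 10^(−1.55) = 2.818×10^-2 mol kg⁻¹ atm⁻¹
pCO2 = [CO2*]/KH = 13.6×10^-6 / 2.818×10^-2 = 4.83×10^-4 atm = 483 μatm

pCO2 = 483 μatm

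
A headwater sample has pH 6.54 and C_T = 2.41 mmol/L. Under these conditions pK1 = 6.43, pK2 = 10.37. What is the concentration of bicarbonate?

[HCO3⁻] = 1.36 mmol/L

α₁ = 1 / (1 + [H⁺]/K1 + K2/[H⁺]) = 1 / (1 + 10^-0.11 + 10^-3.83)
   = 1 / (1 + 0.77625 + 0.00014791) = 1/1.7764 = 0.5629
[HCO3⁻] = α₁ × DIC = 0.5629 × 2.41 = 1.36 mmol/L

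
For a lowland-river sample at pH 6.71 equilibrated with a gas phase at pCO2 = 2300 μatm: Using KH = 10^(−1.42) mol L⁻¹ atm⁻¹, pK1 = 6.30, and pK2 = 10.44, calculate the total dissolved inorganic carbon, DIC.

DIC = 0.312 mmol/L

[CO2*] = KH · pCO2 = 10^(−1.42) × 2300×10^-6 = 8.744×10^-5 mol/L
α₀ = 1/(1 + K1/[H⁺] + K1K2/[H⁺]²) = 1/(1 + 10^+0.41 + 10^-3.32) = 0.2800
DIC = [CO2*]/α₀ = 8.744×10^-5 / 0.2800 = 0.312 mmol/L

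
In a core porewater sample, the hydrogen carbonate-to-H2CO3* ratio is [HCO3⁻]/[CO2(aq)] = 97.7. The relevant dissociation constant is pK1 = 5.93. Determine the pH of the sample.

From K1 = [H⁺][HCO3⁻]/[CO2(aq)]:  pH = pK1 + log₁₀([HCO3⁻]/[CO2(aq)])
log₁₀(97.7) = +1.990
pH = 5.93 + (+1.990) = 7.92

pH = 7.92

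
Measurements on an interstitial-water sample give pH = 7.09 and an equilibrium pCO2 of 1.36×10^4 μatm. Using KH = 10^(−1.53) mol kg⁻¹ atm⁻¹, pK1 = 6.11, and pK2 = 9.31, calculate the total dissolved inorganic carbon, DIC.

[CO2*] = KH · pCO2 = 10^(−1.53) × 1.36×10^4×10^-6 = 4.014×10^-4 mol/kg
α₀ = 1/(1 + K1/[H⁺] + K1K2/[H⁺]²) = 1/(1 + 10^+0.98 + 10^-1.24) = 0.09427
DIC = [CO2*]/α₀ = 4.014×10^-4 / 0.09427 = 4.26 mmol/kg

DIC = 4.26 mmol/kg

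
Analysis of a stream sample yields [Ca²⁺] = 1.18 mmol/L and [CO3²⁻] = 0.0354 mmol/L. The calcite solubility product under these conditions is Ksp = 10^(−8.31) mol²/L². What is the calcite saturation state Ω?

Ω = 8.53

Ksp = 10^(−8.31) = 4.898×10^-9
Ω = [Ca²⁺][CO3²⁻]/Ksp = (1.18×10^-3)(0.0354×10^-3) / 4.898×10^-9 = 8.53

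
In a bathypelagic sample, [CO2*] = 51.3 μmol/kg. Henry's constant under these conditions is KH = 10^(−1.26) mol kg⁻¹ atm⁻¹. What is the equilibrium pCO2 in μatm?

pCO2 = 934 μatm

KH = 10^(−1.26) = 5.495×10^-2 mol kg⁻¹ atm⁻¹
pCO2 = [CO2*]/KH = 51.3×10^-6 / 5.495×10^-2 = 9.34×10^-4 atm = 934 μatm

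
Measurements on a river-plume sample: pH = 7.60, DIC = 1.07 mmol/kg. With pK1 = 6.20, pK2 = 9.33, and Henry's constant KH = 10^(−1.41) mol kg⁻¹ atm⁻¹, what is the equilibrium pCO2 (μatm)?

pCO2 = 1030 μatm

α₀ = 1 / (1 + K1/[H⁺] + K1K2/[H⁺]²) = 1 / (1 + 10^+1.40 + 10^-0.33)
   = 1 / (1 + 25.119 + 0.46774) = 1/26.587 = 0.03761
[CO2*] = α₀ × DIC = 0.03761 × 1.07 = 0.04025 mmol/kg
pCO2 = [CO2*]/KH = 4.025×10^-5 / 3.890×10^-2 = 1030 μatm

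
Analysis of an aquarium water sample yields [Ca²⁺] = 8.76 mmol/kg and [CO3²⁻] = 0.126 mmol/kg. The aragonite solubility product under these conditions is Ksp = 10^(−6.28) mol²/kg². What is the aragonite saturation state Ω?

Ω = 2.10

Ksp = 10^(−6.28) = 5.248×10^-7
Ω = [Ca²⁺][CO3²⁻]/Ksp = (8.76×10^-3)(0.126×10^-3) / 5.248×10^-7 = 2.10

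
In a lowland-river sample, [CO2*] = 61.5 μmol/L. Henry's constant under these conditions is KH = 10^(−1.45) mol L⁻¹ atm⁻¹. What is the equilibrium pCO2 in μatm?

KH = 10^(−1.45) = 3.548×10^-2 mol L⁻¹ atm⁻¹
pCO2 = [CO2*]/KH = 61.5×10^-6 / 3.548×10^-2 = 1.73×10^-3 atm = 1730 μatm

pCO2 = 1730 μatm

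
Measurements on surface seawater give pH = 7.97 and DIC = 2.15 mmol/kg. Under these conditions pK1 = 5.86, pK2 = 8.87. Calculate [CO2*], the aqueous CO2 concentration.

α₀ = 1 / (1 + K1/[H⁺] + K1K2/[H⁺]²) = 1 / (1 + 10^+2.11 + 10^+1.21)
   = 1 / (1 + 128.82 + 16.218) = 1/146.04 = 0.006847
[CO2*] = α₀ × DIC = 0.006847 × 2.15 = 0.0147 mmol/kg = 14.7 μmol/kg

[CO2*] = 14.7 μmol/kg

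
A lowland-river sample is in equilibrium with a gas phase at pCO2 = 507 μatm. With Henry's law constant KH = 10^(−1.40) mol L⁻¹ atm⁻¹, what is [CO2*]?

[CO2*] = 20.2 μmol/L

KH = 10^(−1.40) = 3.981×10^-2 mol L⁻¹ atm⁻¹
[CO2*] = KH · pCO2 = 3.981×10^-2 × 507×10^-6 atm = 2.02×10^-5 mol/L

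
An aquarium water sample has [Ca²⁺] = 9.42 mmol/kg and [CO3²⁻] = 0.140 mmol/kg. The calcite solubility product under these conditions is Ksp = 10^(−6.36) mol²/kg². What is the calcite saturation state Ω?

Ω = 3.02

Ksp = 10^(−6.36) = 4.365×10^-7
Ω = [Ca²⁺][CO3²⁻]/Ksp = (9.42×10^-3)(0.140×10^-3) / 4.365×10^-7 = 3.02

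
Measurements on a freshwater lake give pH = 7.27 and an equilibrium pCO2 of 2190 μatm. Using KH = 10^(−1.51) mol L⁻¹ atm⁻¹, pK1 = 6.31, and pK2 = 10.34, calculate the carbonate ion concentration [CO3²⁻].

[CO3²⁻] = 0.525 μmol/L

[CO2*] = KH · pCO2 = 10^(−1.51) × 2190×10^-6 = 6.768×10^-5 mol/L
α₀ = 1/(1 + K1/[H⁺] + K1K2/[H⁺]²) = 1/(1 + 10^+0.96 + 10^-2.11) = 0.09874
DIC = [CO2*]/α₀ = 6.768×10^-5 / 0.09874 = 0.6854 mmol/L
[CO3²⁻] = α₂·DIC; α₂ = 0.0007664, so [CO3²⁻] = 0.0007664 × 0.6854 = 0.000525 mmol/L = 0.525 μmol/L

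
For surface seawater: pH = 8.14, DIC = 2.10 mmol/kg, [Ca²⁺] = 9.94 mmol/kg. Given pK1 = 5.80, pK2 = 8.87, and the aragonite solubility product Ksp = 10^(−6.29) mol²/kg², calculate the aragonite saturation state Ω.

Ω = 6.36

α₂ = 1 / (1 + [H⁺]/K2 + [H⁺]²/(K1K2)) = 1 / (1 + 10^+0.73 + 10^-1.61)
   = 1 / (1 + 5.3703 + 0.024547) = 1/6.3949 = 0.1564
[CO3²⁻] = α₂ × DIC = 0.1564 × 2.10 = 0.3284 mmol/kg
Ksp = 10^(−6.29) = 5.129×10^-7
Ω = [Ca²⁺][CO3²⁻]/Ksp = (9.94×10^-3)(3.284×10^-4) / 5.129×10^-7 = 6.36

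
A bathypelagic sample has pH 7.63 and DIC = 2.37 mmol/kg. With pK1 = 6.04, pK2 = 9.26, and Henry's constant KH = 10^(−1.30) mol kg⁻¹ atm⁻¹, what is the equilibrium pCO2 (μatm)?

α₀ = 1 / (1 + K1/[H⁺] + K1K2/[H⁺]²) = 1 / (1 + 10^+1.59 + 10^-0.04)
   = 1 / (1 + 38.905 + 0.91201) = 1/40.817 = 0.02450
[CO2*] = α₀ × DIC = 0.02450 × 2.37 = 0.05806 mmol/kg
pCO2 = [CO2*]/KH = 5.806×10^-5 / 5.012×10^-2 = 1160 μatm

pCO2 = 1160 μatm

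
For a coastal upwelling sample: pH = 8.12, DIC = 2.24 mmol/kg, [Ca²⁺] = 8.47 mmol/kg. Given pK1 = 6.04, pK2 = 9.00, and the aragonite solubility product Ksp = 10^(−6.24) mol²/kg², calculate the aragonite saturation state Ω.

α₂ = 1 / (1 + [H⁺]/K2 + [H⁺]²/(K1K2)) = 1 / (1 + 10^+0.88 + 10^-1.20)
   = 1 / (1 + 7.5858 + 0.063096) = 1/8.6489 = 0.1156
[CO3²⁻] = α₂ × DIC = 0.1156 × 2.24 = 0.2590 mmol/kg
Ksp = 10^(−6.24) = 5.754×10^-7
Ω = [Ca²⁺][CO3²⁻]/Ksp = (8.47×10^-3)(2.590×10^-4) / 5.754×10^-7 = 3.81

Ω = 3.81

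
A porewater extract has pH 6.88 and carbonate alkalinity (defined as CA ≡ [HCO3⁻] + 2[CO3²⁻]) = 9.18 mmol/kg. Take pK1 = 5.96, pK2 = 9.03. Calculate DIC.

DIC = 10.2 mmol/kg

CA = [HCO3⁻] + 2[CO3²⁻] = (α₁ + 2α₂)·DIC
At pH 6.88: [H⁺]/K1 = 10^-0.92 = 0.12023, K2/[H⁺] = 10^-2.15 = 0.0070795
α₁ = 1/(1 + 0.12023 + 0.0070795) = 1/1.1273 = 0.8871; α₂ = α₁·K2/[H⁺] = 0.006280
α₁ + 2α₂ = 0.8996
DIC = CA / (α₁ + 2α₂) = 9.18 / 0.8996 = 10.2 mmol/kg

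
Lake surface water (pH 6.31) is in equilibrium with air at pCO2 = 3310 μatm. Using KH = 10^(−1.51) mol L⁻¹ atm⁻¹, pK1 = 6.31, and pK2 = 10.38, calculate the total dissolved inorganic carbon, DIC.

[CO2*] = KH · pCO2 = 10^(−1.51) × 3310×10^-6 = 1.023×10^-4 mol/L
α₀ = 1/(1 + K1/[H⁺] + K1K2/[H⁺]²) = 1/(1 + 10^+0.00 + 10^-4.07) = 0.5000
DIC = [CO2*]/α₀ = 1.023×10^-4 / 0.5000 = 0.205 mmol/L

DIC = 0.205 mmol/L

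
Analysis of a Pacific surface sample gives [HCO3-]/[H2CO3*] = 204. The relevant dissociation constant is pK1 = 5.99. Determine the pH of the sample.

From K1 = [H⁺][HCO3-]/[H2CO3*]:  pH = pK1 + log₁₀([HCO3-]/[H2CO3*])
log₁₀(204) = +2.310
pH = 5.99 + (+2.310) = 8.30

pH = 8.30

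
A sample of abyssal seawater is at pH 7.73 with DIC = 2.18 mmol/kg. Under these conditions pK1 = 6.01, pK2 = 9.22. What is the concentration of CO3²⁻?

α₂ = 1 / (1 + [H⁺]/K2 + [H⁺]²/(K1K2)) = 1 / (1 + 10^+1.49 + 10^-0.23)
   = 1 / (1 + 30.903 + 0.58884) = 1/32.492 = 0.03078
[CO3²⁻] = α₂ × DIC = 0.03078 × 2.18 = 0.0671 mmol/kg

[CO3²⁻] = 0.0671 mmol/kg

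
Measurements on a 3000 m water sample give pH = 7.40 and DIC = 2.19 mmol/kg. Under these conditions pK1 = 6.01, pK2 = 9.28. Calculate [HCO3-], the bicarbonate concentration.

[HCO3⁻] = 2.08 mmol/kg

α₁ = 1 / (1 + [H⁺]/K1 + K2/[H⁺]) = 1 / (1 + 10^-1.39 + 10^-1.88)
   = 1 / (1 + 0.040738 + 0.013183) = 1/1.0539 = 0.9488
[HCO3⁻] = α₁ × DIC = 0.9488 × 2.19 = 2.08 mmol/kg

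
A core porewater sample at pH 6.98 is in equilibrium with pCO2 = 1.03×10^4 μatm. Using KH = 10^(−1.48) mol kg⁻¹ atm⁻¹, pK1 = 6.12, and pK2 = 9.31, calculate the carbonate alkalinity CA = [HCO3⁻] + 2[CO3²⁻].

[CO2*] = KH · pCO2 = 10^(−1.48) × 1.03×10^4×10^-6 = 3.411×10^-4 mol/kg
α₀ = 1/(1 + K1/[H⁺] + K1K2/[H⁺]²) = 1/(1 + 10^+0.86 + 10^-1.47) = 0.1208
DIC = [CO2*]/α₀ = 3.411×10^-4 / 0.1208 = 2.823 mmol/kg
CA = (α₁ + 2α₂)·DIC = (0.8751 + 2×0.004093) × 2.823 = 2.49 mmol/kg

CA = 2.49 mmol/kg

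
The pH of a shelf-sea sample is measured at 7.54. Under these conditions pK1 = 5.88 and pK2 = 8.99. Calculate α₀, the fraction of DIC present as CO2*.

α₀ = 0.0207

α₀ = 1 / (1 + K1/[H⁺] + K1K2/[H⁺]²) = 1 / (1 + 10^+1.66 + 10^+0.21)
   = 1 / (1 + 45.709 + 1.6218) = 1/48.331 = 0.02069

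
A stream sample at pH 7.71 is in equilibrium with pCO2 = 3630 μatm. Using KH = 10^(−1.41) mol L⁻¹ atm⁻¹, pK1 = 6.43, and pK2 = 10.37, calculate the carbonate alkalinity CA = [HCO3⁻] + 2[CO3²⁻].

CA = 2.70 mmol/L

[CO2*] = KH · pCO2 = 10^(−1.41) × 3630×10^-6 = 1.412×10^-4 mol/L
α₀ = 1/(1 + K1/[H⁺] + K1K2/[H⁺]²) = 1/(1 + 10^+1.28 + 10^-1.38) = 0.04976
DIC = [CO2*]/α₀ = 1.412×10^-4 / 0.04976 = 2.838 mmol/L
CA = (α₁ + 2α₂)·DIC = (0.9482 + 2×0.002074) × 2.838 = 2.70 mmol/L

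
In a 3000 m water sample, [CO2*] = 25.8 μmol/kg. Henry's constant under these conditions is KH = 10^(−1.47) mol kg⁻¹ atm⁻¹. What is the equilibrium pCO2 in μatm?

KH = 10^(−1.47) = 3.388×10^-2 mol kg⁻¹ atm⁻¹
pCO2 = [CO2*]/KH = 25.8×10^-6 / 3.388×10^-2 = 7.61×10^-4 atm = 761 μatm

pCO2 = 761 μatm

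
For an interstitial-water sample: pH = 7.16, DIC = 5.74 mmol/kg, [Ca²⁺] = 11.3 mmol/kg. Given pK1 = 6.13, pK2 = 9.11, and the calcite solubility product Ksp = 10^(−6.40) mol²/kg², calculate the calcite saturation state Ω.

Ω = 1.66

α₂ = 1 / (1 + [H⁺]/K2 + [H⁺]²/(K1K2)) = 1 / (1 + 10^+1.95 + 10^+0.92)
   = 1 / (1 + 89.125 + 8.3176) = 1/98.443 = 0.01016
[CO3²⁻] = α₂ × DIC = 0.01016 × 5.74 = 0.05831 mmol/kg
Ksp = 10^(−6.40) = 3.981×10^-7
Ω = [Ca²⁺][CO3²⁻]/Ksp = (11.3×10^-3)(5.831×10^-5) / 3.981×10^-7 = 1.66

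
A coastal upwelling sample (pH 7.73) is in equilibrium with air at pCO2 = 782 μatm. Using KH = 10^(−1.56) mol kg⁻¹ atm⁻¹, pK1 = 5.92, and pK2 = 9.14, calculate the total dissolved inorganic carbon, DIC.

DIC = 1.47 mmol/kg

[CO2*] = KH · pCO2 = 10^(−1.56) × 782×10^-6 = 2.154×10^-5 mol/kg
α₀ = 1/(1 + K1/[H⁺] + K1K2/[H⁺]²) = 1/(1 + 10^+1.81 + 10^+0.40) = 0.01469
DIC = [CO2*]/α₀ = 2.154×10^-5 / 0.01469 = 1.47 mmol/kg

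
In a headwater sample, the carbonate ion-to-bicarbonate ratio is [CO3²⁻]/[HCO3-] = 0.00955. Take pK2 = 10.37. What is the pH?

From K2 = [H⁺][CO3²⁻]/[HCO3-]:  pH = pK2 + log₁₀([CO3²⁻]/[HCO3-])
log₁₀(0.00955) = -2.020
pH = 10.37 + (-2.020) = 8.35

pH = 8.35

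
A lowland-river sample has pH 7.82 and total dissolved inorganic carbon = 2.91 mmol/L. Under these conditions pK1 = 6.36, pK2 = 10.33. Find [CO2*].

α₀ = 1 / (1 + K1/[H⁺] + K1K2/[H⁺]²) = 1 / (1 + 10^+1.46 + 10^-1.05)
   = 1 / (1 + 28.840 + 0.089125) = 1/29.929 = 0.03341
[CO2*] = α₀ × DIC = 0.03341 × 2.91 = 0.0972 mmol/L

[CO2*] = 0.0972 mmol/L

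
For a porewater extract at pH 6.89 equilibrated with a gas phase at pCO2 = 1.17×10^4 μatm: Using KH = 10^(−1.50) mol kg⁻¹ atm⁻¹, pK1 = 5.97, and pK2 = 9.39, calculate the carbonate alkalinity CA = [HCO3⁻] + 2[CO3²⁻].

[CO2*] = KH · pCO2 = 10^(−1.50) × 1.17×10^4×10^-6 = 3.700×10^-4 mol/kg
α₀ = 1/(1 + K1/[H⁺] + K1K2/[H⁺]²) = 1/(1 + 10^+0.92 + 10^-1.58) = 0.1070
DIC = [CO2*]/α₀ = 3.700×10^-4 / 0.1070 = 3.457 mmol/kg
CA = (α₁ + 2α₂)·DIC = (0.8902 + 2×0.002815) × 3.457 = 3.10 mmol/kg

CA = 3.10 mmol/kg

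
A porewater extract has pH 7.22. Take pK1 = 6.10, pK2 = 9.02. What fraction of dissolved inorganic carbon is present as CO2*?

α₀ = 0.0695

α₀ = 1 / (1 + K1/[H⁺] + K1K2/[H⁺]²) = 1 / (1 + 10^+1.12 + 10^-0.68)
   = 1 / (1 + 13.183 + 0.20893) = 1/14.391 = 0.06949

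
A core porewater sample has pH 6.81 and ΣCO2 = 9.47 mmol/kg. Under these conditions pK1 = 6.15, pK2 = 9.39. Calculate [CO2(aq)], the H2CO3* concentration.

α₀ = 1 / (1 + K1/[H⁺] + K1K2/[H⁺]²) = 1 / (1 + 10^+0.66 + 10^-1.92)
   = 1 / (1 + 4.5709 + 0.012023) = 1/5.5829 = 0.1791
[CO2*] = α₀ × DIC = 0.1791 × 9.47 = 1.70 mmol/kg

[CO2*] = 1.70 mmol/kg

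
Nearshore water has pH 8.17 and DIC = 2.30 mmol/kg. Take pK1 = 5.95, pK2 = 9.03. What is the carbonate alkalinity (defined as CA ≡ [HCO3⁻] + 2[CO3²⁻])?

CA = 2.57 mmol/kg

CA = [HCO3⁻] + 2[CO3²⁻] = (α₁ + 2α₂)·DIC
At pH 8.17: [H⁺]/K1 = 10^-2.22 = 0.0060256, K2/[H⁺] = 10^-0.86 = 0.13804
α₁ = 1/(1 + 0.0060256 + 0.13804) = 1/1.1441 = 0.8741; α₂ = α₁·K2/[H⁺] = 0.1207
α₁ + 2α₂ = 1.1154
CA = 1.1154 × 2.30 = 2.57 mmol/kg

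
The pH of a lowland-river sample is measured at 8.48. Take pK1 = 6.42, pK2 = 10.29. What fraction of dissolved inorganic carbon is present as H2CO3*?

α₀ = 1 / (1 + K1/[H⁺] + K1K2/[H⁺]²) = 1 / (1 + 10^+2.06 + 10^+0.25)
   = 1 / (1 + 114.82 + 1.7783) = 1/117.59 = 0.008504

α₀ = 0.00850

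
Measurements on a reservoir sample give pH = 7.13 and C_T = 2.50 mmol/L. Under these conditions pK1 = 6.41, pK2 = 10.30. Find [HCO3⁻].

α₁ = 1 / (1 + [H⁺]/K1 + K2/[H⁺]) = 1 / (1 + 10^-0.72 + 10^-3.17)
   = 1 / (1 + 0.19055 + 0.00067608) = 1/1.1912 = 0.8395
[HCO3⁻] = α₁ × DIC = 0.8395 × 2.50 = 2.10 mmol/L

[HCO3⁻] = 2.10 mmol/L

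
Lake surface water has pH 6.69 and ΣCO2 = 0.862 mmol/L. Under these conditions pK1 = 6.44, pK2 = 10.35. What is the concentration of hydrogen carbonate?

[HCO3⁻] = 0.552 mmol/L

α₁ = 1 / (1 + [H⁺]/K1 + K2/[H⁺]) = 1 / (1 + 10^-0.25 + 10^-3.66)
   = 1 / (1 + 0.56234 + 0.00021878) = 1/1.5626 = 0.6400
[HCO3⁻] = α₁ × DIC = 0.6400 × 0.862 = 0.552 mmol/L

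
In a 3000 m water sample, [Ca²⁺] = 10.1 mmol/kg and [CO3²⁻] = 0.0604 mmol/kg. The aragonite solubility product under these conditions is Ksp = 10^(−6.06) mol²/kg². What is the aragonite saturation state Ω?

Ω = 0.700

Ksp = 10^(−6.06) = 8.710×10^-7
Ω = [Ca²⁺][CO3²⁻]/Ksp = (10.1×10^-3)(0.0604×10^-3) / 8.710×10^-7 = 0.700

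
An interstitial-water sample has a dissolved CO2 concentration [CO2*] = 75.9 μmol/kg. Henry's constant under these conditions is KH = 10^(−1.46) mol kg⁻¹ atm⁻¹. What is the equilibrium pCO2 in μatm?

KH = 10^(−1.46) = 3.467×10^-2 mol kg⁻¹ atm⁻¹
pCO2 = [CO2*]/KH = 75.9×10^-6 / 3.467×10^-2 = 2.19×10^-3 atm = 2190 μatm

pCO2 = 2190 μatm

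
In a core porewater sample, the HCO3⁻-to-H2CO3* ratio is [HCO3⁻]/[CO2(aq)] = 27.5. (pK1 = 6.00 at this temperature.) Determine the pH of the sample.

From K1 = [H⁺][HCO3⁻]/[CO2(aq)]:  pH = pK1 + log₁₀([HCO3⁻]/[CO2(aq)])
log₁₀(27.5) = +1.439
pH = 6.00 + (+1.439) = 7.44

pH = 7.44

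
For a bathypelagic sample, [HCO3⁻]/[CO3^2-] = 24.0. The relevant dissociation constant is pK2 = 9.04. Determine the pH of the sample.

pH = 7.66

From K2 = [H⁺][CO3^2-]/[HCO3⁻]:  pH = pK2 − log₁₀([HCO3⁻]/[CO3^2-])
log₁₀(24.0) = +1.380
pH = 9.04 − (+1.380) = 7.66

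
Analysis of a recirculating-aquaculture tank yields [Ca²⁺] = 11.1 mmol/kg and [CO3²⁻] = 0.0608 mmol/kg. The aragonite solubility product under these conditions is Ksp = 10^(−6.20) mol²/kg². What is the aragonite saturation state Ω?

Ksp = 10^(−6.20) = 6.310×10^-7
Ω = [Ca²⁺][CO3²⁻]/Ksp = (11.1×10^-3)(0.0608×10^-3) / 6.310×10^-7 = 1.07

Ω = 1.07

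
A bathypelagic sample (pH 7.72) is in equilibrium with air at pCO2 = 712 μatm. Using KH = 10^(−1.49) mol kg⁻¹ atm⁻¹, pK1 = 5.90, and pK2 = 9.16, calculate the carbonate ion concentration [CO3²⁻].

[CO2*] = KH · pCO2 = 10^(−1.49) × 712×10^-6 = 2.304×10^-5 mol/kg
α₀ = 1/(1 + K1/[H⁺] + K1K2/[H⁺]²) = 1/(1 + 10^+1.82 + 10^+0.38) = 0.01440
DIC = [CO2*]/α₀ = 2.304×10^-5 / 0.01440 = 1.601 mmol/kg
[CO3²⁻] = α₂·DIC; α₂ = 0.03453, so [CO3²⁻] = 0.03453 × 1.601 = 0.0553 mmol/kg

[CO3²⁻] = 0.0553 mmol/kg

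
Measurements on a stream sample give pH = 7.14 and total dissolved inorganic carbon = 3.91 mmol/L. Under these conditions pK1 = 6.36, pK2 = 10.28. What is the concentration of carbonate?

α₂ = 1 / (1 + [H⁺]/K2 + [H⁺]²/(K1K2)) = 1 / (1 + 10^+3.14 + 10^+2.36)
   = 1 / (1 + 1380.4 + 229.09) = 1/1610.5 = 0.0006209
[CO3²⁻] = α₂ × DIC = 0.0006209 × 3.91 = 0.00243 mmol/L = 2.43 μmol/L

[CO3²⁻] = 2.43 μmol/L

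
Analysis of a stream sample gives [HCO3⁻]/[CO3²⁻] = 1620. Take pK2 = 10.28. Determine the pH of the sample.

pH = 7.07

From K2 = [H⁺][CO3²⁻]/[HCO3⁻]:  pH = pK2 − log₁₀([HCO3⁻]/[CO3²⁻])
log₁₀(1620) = +3.210
pH = 10.28 − (+3.210) = 7.07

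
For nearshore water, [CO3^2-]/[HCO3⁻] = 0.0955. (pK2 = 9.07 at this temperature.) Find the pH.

pH = 8.05

From K2 = [H⁺][CO3^2-]/[HCO3⁻]:  pH = pK2 + log₁₀([CO3^2-]/[HCO3⁻])
log₁₀(0.0955) = -1.020
pH = 9.07 + (-1.020) = 8.05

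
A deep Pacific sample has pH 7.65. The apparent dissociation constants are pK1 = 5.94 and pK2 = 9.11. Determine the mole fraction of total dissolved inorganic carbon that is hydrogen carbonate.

α₁ = 1 / (1 + [H⁺]/K1 + K2/[H⁺]) = 1 / (1 + 10^-1.71 + 10^-1.46)
   = 1 / (1 + 0.019498 + 0.034674) = 1/1.0542 = 0.9486

α₁ = 0.949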